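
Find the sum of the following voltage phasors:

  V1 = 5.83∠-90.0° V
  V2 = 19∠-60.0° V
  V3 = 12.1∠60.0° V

Step 1 — Convert each phasor to rectangular form:
  V1 = 5.83·(cos(-90.0°) + j·sin(-90.0°)) = 0 - j5.83 V
  V2 = 19·(cos(-60.0°) + j·sin(-60.0°)) = 9.5 - j16.45 V
  V3 = 12.1·(cos(60.0°) + j·sin(60.0°)) = 6.05 + j10.48 V
Step 2 — Sum components: V_total = 15.55 - j11.81 V.
Step 3 — Convert to polar: |V_total| = 19.52 V, ∠V_total = -37.2°.

V_total = 19.52∠-37.2° V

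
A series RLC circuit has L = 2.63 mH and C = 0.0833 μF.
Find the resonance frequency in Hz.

Step 1 — Resonance condition Im(Z)=0 gives ω₀ = 1/√(LC).
Step 2 — ω₀ = 1/√(0.00263·8.33e-08) = 6.756e+04 rad/s.
Step 3 — f₀ = ω₀/(2π) = 1.075e+04 Hz.

f₀ = 1.075e+04 Hz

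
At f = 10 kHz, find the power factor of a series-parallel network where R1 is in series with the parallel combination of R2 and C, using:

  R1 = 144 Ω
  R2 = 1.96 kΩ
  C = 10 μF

Step 1 — Angular frequency: ω = 2π·f = 2π·1e+04 = 6.283e+04 rad/s.
Step 2 — Component impedances:
  R1: Z = R = 144 Ω
  R2: Z = R = 1960 Ω
  C: Z = 1/(jωC) = -j/(ω·C) = 0 - j1.592 Ω
Step 3 — Parallel branch: R2 || C = 1/(1/R2 + 1/C) = 0.001292 - j1.592 Ω.
Step 4 — Series with R1: Z_total = R1 + (R2 || C) = 144 - j1.592 Ω = 144∠-0.6° Ω.
Step 5 — Power factor: PF = cos(φ) = Re(Z)/|Z| = 144/144.01 = 0.9999.
Step 6 — Type: Im(Z) = -1.592 ⇒ leading (phase φ = -0.6°).

PF = 0.9999 (leading, φ = -0.6°)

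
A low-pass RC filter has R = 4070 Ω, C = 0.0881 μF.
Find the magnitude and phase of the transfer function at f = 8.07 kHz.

Step 1 — Angular frequency: ω = 2π·8070 = 5.071e+04 rad/s.
Step 2 — Transfer function: H(jω) = 1/(1 + jωRC).
Step 3 — Denominator: 1 + jωRC = 1 + j·5.071e+04·4070·8.81e-08 = 1 + j18.18.
Step 4 — H = 0.003016 - j0.05484.
Step 5 — Magnitude: |H| = 0.05492 (-25.2 dB); phase: φ = -86.9°.

|H| = 0.05492 (-25.2 dB), φ = -86.9°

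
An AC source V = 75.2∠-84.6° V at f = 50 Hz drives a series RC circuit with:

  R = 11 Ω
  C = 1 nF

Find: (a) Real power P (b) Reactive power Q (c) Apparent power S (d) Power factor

Step 1 — Angular frequency: ω = 2π·f = 2π·50 = 314.2 rad/s.
Step 2 — Component impedances:
  R: Z = R = 11 Ω
  C: Z = 1/(jωC) = -j/(ω·C) = 0 - j3.183e+06 Ω
Step 3 — Series combination: Z_total = R + C = 11 - j3.183e+06 Ω = 3.183e+06∠-90.0° Ω.
Step 4 — Source phasor: V = 75.2∠-84.6° V = 7.077 - j74.87 V.
Step 5 — Current: I = V / Z = 2.352e-05 + j2.223e-06 A = 2.362e-05∠5.4° A.
Step 6 — Complex power: S = V·I* = 6.139e-09 - j0.001777 VA.
Step 7 — Real power: P = Re(S) = 6.139e-09 W.
Step 8 — Reactive power: Q = Im(S) = -0.001777 VAR.
Step 9 — Apparent power: |S| = 0.001777 VA.
Step 10 — Power factor: PF = P/|S| = 3.456e-06 (leading).

(a) P = 6.139e-09 W  (b) Q = -0.001777 VAR  (c) S = 0.001777 VA  (d) PF = 3.456e-06 (leading)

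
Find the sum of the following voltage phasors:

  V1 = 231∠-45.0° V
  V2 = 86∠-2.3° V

Step 1 — Convert each phasor to rectangular form:
  V1 = 231·(cos(-45.0°) + j·sin(-45.0°)) = 163.3 - j163.3 V
  V2 = 86·(cos(-2.3°) + j·sin(-2.3°)) = 85.93 - j3.451 V
Step 2 — Sum components: V_total = 249.3 - j166.8 V.
Step 3 — Convert to polar: |V_total| = 299.9 V, ∠V_total = -33.8°.

V_total = 299.9∠-33.8° V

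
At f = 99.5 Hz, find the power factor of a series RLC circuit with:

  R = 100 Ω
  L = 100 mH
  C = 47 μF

Step 1 — Angular frequency: ω = 2π·f = 2π·99.5 = 625.2 rad/s.
Step 2 — Component impedances:
  R: Z = R = 100 Ω
  L: Z = jωL = j·625.2·0.1 = 0 + j62.52 Ω
  C: Z = 1/(jωC) = -j/(ω·C) = 0 - j34.03 Ω
Step 3 — Series combination: Z_total = R + L + C = 100 + j28.48 Ω = 104∠15.9° Ω.
Step 4 — Power factor: PF = cos(φ) = Re(Z)/|Z| = 100/103.98 = 0.9617.
Step 5 — Type: Im(Z) = 28.48 ⇒ lagging (phase φ = 15.9°).

PF = 0.9617 (lagging, φ = 15.9°)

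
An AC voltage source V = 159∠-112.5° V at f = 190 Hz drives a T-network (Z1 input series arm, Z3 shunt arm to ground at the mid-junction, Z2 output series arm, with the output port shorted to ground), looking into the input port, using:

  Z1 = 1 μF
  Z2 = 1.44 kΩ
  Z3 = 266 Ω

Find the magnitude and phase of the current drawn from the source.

Step 1 — Angular frequency: ω = 2π·f = 2π·190 = 1194 rad/s.
Step 2 — Component impedances:
  Z1: Z = 1/(jωC) = -j/(ω·C) = 0 - j837.7 Ω
  Z2: Z = R = 1440 Ω
  Z3: Z = R = 266 Ω
Step 3 — With the output port shorted to ground, the output series arm Z2 runs from the junction to ground; the shunt arm Z3 also runs from the junction to ground. They appear in parallel: Z3 || Z2 = 224.5 Ω.
Step 4 — Series with input arm Z1: Z_in = Z1 + (Z3 || Z2) = 224.5 - j837.7 Ω = 867.2∠-75.0° Ω.
Step 5 — Source phasor: V = 159∠-112.5° V = -60.85 - j146.9 V.
Step 6 — Ohm's law: I = V / Z_total = (-60.85 - j146.9) / (224.5 - j837.7) = 0.1454 - j0.1116 A.
Step 7 — Convert to polar: |I| = 0.1833 A, ∠I = -37.5°.

I = 0.1833∠-37.5° A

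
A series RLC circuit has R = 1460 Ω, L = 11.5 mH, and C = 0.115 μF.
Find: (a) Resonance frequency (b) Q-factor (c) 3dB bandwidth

Step 1 — Resonance: ω₀ = 1/√(LC) = 1/√(0.0115·1.15e-07) = 2.75e+04 rad/s.
Step 2 — f₀ = ω₀/(2π) = 4376 Hz.
Step 3 — Series Q: Q = ω₀L/R = 2.75e+04·0.0115/1460 = 0.2166.
Step 4 — Bandwidth: Δω = ω₀/Q = 1.27e+05 rad/s; BW = Δω/(2π) = 2.021e+04 Hz.

(a) f₀ = 4376 Hz  (b) Q = 0.2166  (c) BW = 2.021e+04 Hz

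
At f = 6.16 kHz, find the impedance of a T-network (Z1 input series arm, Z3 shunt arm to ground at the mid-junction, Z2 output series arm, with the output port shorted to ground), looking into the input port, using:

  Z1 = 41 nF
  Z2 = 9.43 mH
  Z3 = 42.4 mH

Step 1 — Angular frequency: ω = 2π·f = 2π·6160 = 3.87e+04 rad/s.
Step 2 — Component impedances:
  Z1: Z = 1/(jωC) = -j/(ω·C) = 0 - j630.2 Ω
  Z2: Z = jωL = j·3.87e+04·0.00943 = 0 + j365 Ω
  Z3: Z = jωL = j·3.87e+04·0.0424 = 0 + j1641 Ω
Step 3 — With the output port shorted to ground, the output series arm Z2 runs from the junction to ground; the shunt arm Z3 also runs from the junction to ground. They appear in parallel: Z3 || Z2 = 0 + j298.6 Ω.
Step 4 — Series with input arm Z1: Z_in = Z1 + (Z3 || Z2) = 0 - j331.6 Ω = 331.6∠-90.0° Ω.

Z = 0 - j331.6 Ω = 331.6∠-90.0° Ω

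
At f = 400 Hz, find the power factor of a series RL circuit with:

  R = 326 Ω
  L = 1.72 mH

Step 1 — Angular frequency: ω = 2π·f = 2π·400 = 2513 rad/s.
Step 2 — Component impedances:
  R: Z = R = 326 Ω
  L: Z = jωL = j·2513·0.00172 = 0 + j4.323 Ω
Step 3 — Series combination: Z_total = R + L = 326 + j4.323 Ω = 326∠0.8° Ω.
Step 4 — Power factor: PF = cos(φ) = Re(Z)/|Z| = 326/326.03 = 0.9999.
Step 5 — Type: Im(Z) = 4.323 ⇒ lagging (phase φ = 0.8°).

PF = 0.9999 (lagging, φ = 0.8°)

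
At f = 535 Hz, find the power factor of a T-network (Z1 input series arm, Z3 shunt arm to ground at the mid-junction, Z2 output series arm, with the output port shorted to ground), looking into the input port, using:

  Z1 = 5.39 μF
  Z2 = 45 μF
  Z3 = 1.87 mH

Step 1 — Angular frequency: ω = 2π·f = 2π·535 = 3362 rad/s.
Step 2 — Component impedances:
  Z1: Z = 1/(jωC) = -j/(ω·C) = 0 - j55.19 Ω
  Z2: Z = 1/(jωC) = -j/(ω·C) = 0 - j6.611 Ω
  Z3: Z = jωL = j·3362·0.00187 = 0 + j6.286 Ω
Step 3 — With the output port shorted to ground, the output series arm Z2 runs from the junction to ground; the shunt arm Z3 also runs from the junction to ground. They appear in parallel: Z3 || Z2 = 0 + j127.9 Ω.
Step 4 — Series with input arm Z1: Z_in = Z1 + (Z3 || Z2) = 0 + j72.76 Ω = 72.76∠90.0° Ω.
Step 5 — Power factor: PF = cos(φ) = Re(Z)/|Z| = 0/72.76 = 0.
Step 6 — Type: Im(Z) = 72.76 ⇒ lagging (phase φ = 90.0°).

PF = 0 (lagging, φ = 90.0°)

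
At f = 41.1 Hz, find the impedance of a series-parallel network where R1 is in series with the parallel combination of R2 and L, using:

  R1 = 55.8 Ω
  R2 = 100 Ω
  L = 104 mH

Step 1 — Angular frequency: ω = 2π·f = 2π·41.1 = 258.2 rad/s.
Step 2 — Component impedances:
  R1: Z = R = 55.8 Ω
  R2: Z = R = 100 Ω
  L: Z = jωL = j·258.2·0.104 = 0 + j26.86 Ω
Step 3 — Parallel branch: R2 || L = 1/(1/R2 + 1/L) = 6.728 + j25.05 Ω.
Step 4 — Series with R1: Z_total = R1 + (R2 || L) = 62.53 + j25.05 Ω = 67.36∠21.8° Ω.

Z = 62.53 + j25.05 Ω = 67.36∠21.8° Ω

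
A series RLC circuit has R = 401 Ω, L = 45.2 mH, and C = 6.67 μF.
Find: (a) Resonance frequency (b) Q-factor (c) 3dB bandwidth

Step 1 — Resonance condition Im(Z)=0 gives ω₀ = 1/√(LC).
Step 2 — ω₀ = 1/√(0.0452·6.67e-06) = 1821 rad/s.
Step 3 — f₀ = ω₀/(2π) = 289.9 Hz.
Step 4 — Series Q: Q = ω₀L/R = 1821·0.0452/401 = 0.2053.
Step 5 — 3dB bandwidth: Δω = ω₀/Q = 8872 rad/s; BW = Δω/(2π) = 1412 Hz.

(a) f₀ = 289.9 Hz  (b) Q = 0.2053  (c) BW = 1412 Hz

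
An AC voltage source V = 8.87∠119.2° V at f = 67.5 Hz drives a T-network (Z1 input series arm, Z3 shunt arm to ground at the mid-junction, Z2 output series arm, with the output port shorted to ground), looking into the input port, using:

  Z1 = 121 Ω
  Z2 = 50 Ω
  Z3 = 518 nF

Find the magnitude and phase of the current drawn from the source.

Step 1 — Angular frequency: ω = 2π·f = 2π·67.5 = 424.1 rad/s.
Step 2 — Component impedances:
  Z1: Z = R = 121 Ω
  Z2: Z = R = 50 Ω
  Z3: Z = 1/(jωC) = -j/(ω·C) = 0 - j4552 Ω
Step 3 — With the output port shorted to ground, the output series arm Z2 runs from the junction to ground; the shunt arm Z3 also runs from the junction to ground. They appear in parallel: Z3 || Z2 = 49.99 - j0.5492 Ω.
Step 4 — Series with input arm Z1: Z_in = Z1 + (Z3 || Z2) = 171 - j0.5492 Ω = 171∠-0.2° Ω.
Step 5 — Source phasor: V = 8.87∠119.2° V = -4.327 + j7.743 V.
Step 6 — Ohm's law: I = V / Z_total = (-4.327 + j7.743) / (171 - j0.5492) = -0.02545 + j0.0452 A.
Step 7 — Convert to polar: |I| = 0.05187 A, ∠I = 119.4°.

I = 0.05187∠119.4° A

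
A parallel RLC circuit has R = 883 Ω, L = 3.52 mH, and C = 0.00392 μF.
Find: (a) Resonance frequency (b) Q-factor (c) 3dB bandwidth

Step 1 — Resonance: ω₀ = 1/√(LC) = 1/√(0.00352·3.92e-09) = 2.692e+05 rad/s.
Step 2 — f₀ = ω₀/(2π) = 4.285e+04 Hz.
Step 3 — Parallel Q: Q = R/(ω₀L) = 883/(2.692e+05·0.00352) = 0.9318.
Step 4 — Bandwidth: Δω = ω₀/Q = 2.889e+05 rad/s; BW = Δω/(2π) = 4.598e+04 Hz.

(a) f₀ = 4.285e+04 Hz  (b) Q = 0.9318  (c) BW = 4.598e+04 Hz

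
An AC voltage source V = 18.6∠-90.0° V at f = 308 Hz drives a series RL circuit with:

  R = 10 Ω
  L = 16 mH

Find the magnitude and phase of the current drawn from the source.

Step 1 — Angular frequency: ω = 2π·f = 2π·308 = 1935 rad/s.
Step 2 — Component impedances:
  R: Z = R = 10 Ω
  L: Z = jωL = j·1935·0.016 = 0 + j30.96 Ω
Step 3 — Series combination: Z_total = R + L = 10 + j30.96 Ω = 32.54∠72.1° Ω.
Step 4 — Source phasor: V = 18.6∠-90.0° V = 0 - j18.6 V.
Step 5 — Ohm's law: I = V / Z_total = (0 - j18.6) / (10 + j30.96) = -0.544 - j0.1757 A.
Step 6 — Convert to polar: |I| = 0.5716 A, ∠I = -162.1°.

I = 0.5716∠-162.1° A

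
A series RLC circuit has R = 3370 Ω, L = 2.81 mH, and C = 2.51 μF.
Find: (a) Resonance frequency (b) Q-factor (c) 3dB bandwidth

Step 1 — Resonance condition Im(Z)=0 gives ω₀ = 1/√(LC).
Step 2 — ω₀ = 1/√(0.00281·2.51e-06) = 1.191e+04 rad/s.
Step 3 — f₀ = ω₀/(2π) = 1895 Hz.
Step 4 — Series Q: Q = ω₀L/R = 1.191e+04·0.00281/3370 = 0.009929.
Step 5 — 3dB bandwidth: Δω = ω₀/Q = 1.199e+06 rad/s; BW = Δω/(2π) = 1.909e+05 Hz.

(a) f₀ = 1895 Hz  (b) Q = 0.009929  (c) BW = 1.909e+05 Hz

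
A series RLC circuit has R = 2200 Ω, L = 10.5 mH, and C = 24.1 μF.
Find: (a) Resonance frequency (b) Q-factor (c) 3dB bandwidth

Step 1 — Resonance condition Im(Z)=0 gives ω₀ = 1/√(LC).
Step 2 — ω₀ = 1/√(0.0105·2.41e-05) = 1988 rad/s.
Step 3 — f₀ = ω₀/(2π) = 316.4 Hz.
Step 4 — Series Q: Q = ω₀L/R = 1988·0.0105/2200 = 0.009488.
Step 5 — 3dB bandwidth: Δω = ω₀/Q = 2.095e+05 rad/s; BW = Δω/(2π) = 3.335e+04 Hz.

(a) f₀ = 316.4 Hz  (b) Q = 0.009488  (c) BW = 3.335e+04 Hz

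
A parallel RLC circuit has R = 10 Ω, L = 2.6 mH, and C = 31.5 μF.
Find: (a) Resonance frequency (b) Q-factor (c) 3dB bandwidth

Step 1 — Resonance: ω₀ = 1/√(LC) = 1/√(0.0026·3.15e-05) = 3494 rad/s.
Step 2 — f₀ = ω₀/(2π) = 556.1 Hz.
Step 3 — Parallel Q: Q = R/(ω₀L) = 10/(3494·0.0026) = 1.101.
Step 4 — Bandwidth: Δω = ω₀/Q = 3175 rad/s; BW = Δω/(2π) = 505.3 Hz.

(a) f₀ = 556.1 Hz  (b) Q = 1.101  (c) BW = 505.3 Hz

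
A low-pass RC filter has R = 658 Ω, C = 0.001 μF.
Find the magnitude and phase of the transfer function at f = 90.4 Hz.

Step 1 — Angular frequency: ω = 2π·90.4 = 568 rad/s.
Step 2 — Transfer function: H(jω) = 1/(1 + jωRC).
Step 3 — Denominator: 1 + jωRC = 1 + j·568·658·1e-09 = 1 + j0.0003737.
Step 4 — H = 1 - j0.0003737.
Step 5 — Magnitude: |H| = 1 (-0.0 dB); phase: φ = -0.0°.

|H| = 1 (-0.0 dB), φ = -0.0°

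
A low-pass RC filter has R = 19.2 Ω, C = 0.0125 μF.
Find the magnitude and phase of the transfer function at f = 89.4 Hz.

Step 1 — Angular frequency: ω = 2π·89.4 = 561.7 rad/s.
Step 2 — Transfer function: H(jω) = 1/(1 + jωRC).
Step 3 — Denominator: 1 + jωRC = 1 + j·561.7·19.2·1.25e-08 = 1 + j0.0001348.
Step 4 — H = 1 - j0.0001348.
Step 5 — Magnitude: |H| = 1 (-0.0 dB); phase: φ = -0.0°.

|H| = 1 (-0.0 dB), φ = -0.0°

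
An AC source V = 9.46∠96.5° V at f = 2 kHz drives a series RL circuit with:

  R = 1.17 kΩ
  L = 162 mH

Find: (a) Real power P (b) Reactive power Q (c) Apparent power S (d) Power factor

Step 1 — Angular frequency: ω = 2π·f = 2π·2000 = 1.257e+04 rad/s.
Step 2 — Component impedances:
  R: Z = R = 1170 Ω
  L: Z = jωL = j·1.257e+04·0.162 = 0 + j2036 Ω
Step 3 — Series combination: Z_total = R + L = 1170 + j2036 Ω = 2348∠60.1° Ω.
Step 4 — Source phasor: V = 9.46∠96.5° V = -1.071 + j9.399 V.
Step 5 — Current: I = V / Z = 0.003243 + j0.00239 A = 0.004029∠36.4° A.
Step 6 — Complex power: S = V·I* = 0.01899 + j0.03304 VA.
Step 7 — Real power: P = Re(S) = 0.01899 W.
Step 8 — Reactive power: Q = Im(S) = 0.03304 VAR.
Step 9 — Apparent power: |S| = 0.03811 VA.
Step 10 — Power factor: PF = P/|S| = 0.4983 (lagging).

(a) P = 0.01899 W  (b) Q = 0.03304 VAR  (c) S = 0.03811 VA  (d) PF = 0.4983 (lagging)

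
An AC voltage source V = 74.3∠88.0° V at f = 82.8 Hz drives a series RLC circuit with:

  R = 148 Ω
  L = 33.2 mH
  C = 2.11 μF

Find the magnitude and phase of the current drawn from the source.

Step 1 — Angular frequency: ω = 2π·f = 2π·82.8 = 520.2 rad/s.
Step 2 — Component impedances:
  R: Z = R = 148 Ω
  L: Z = jωL = j·520.2·0.0332 = 0 + j17.27 Ω
  C: Z = 1/(jωC) = -j/(ω·C) = 0 - j911 Ω
Step 3 — Series combination: Z_total = R + L + C = 148 - j893.7 Ω = 905.9∠-80.6° Ω.
Step 4 — Source phasor: V = 74.3∠88.0° V = 2.593 + j74.25 V.
Step 5 — Ohm's law: I = V / Z_total = (2.593 + j74.25) / (148 - j893.7) = -0.0804 + j0.01622 A.
Step 6 — Convert to polar: |I| = 0.08202 A, ∠I = 168.6°.

I = 0.08202∠168.6° A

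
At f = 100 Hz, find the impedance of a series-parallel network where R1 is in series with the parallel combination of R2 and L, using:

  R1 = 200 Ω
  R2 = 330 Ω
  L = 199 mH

Step 1 — Angular frequency: ω = 2π·f = 2π·100 = 628.3 rad/s.
Step 2 — Component impedances:
  R1: Z = R = 200 Ω
  R2: Z = R = 330 Ω
  L: Z = jωL = j·628.3·0.199 = 0 + j125 Ω
Step 3 — Parallel branch: R2 || L = 1/(1/R2 + 1/L) = 41.43 + j109.3 Ω.
Step 4 — Series with R1: Z_total = R1 + (R2 || L) = 241.4 + j109.3 Ω = 265∠24.4° Ω.

Z = 241.4 + j109.3 Ω = 265∠24.4° Ω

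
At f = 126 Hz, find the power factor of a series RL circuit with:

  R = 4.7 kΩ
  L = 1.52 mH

Step 1 — Angular frequency: ω = 2π·f = 2π·126 = 791.7 rad/s.
Step 2 — Component impedances:
  R: Z = R = 4700 Ω
  L: Z = jωL = j·791.7·0.00152 = 0 + j1.203 Ω
Step 3 — Series combination: Z_total = R + L = 4700 + j1.203 Ω = 4700∠0.0° Ω.
Step 4 — Power factor: PF = cos(φ) = Re(Z)/|Z| = 4700/4700 = 1.
Step 5 — Type: Im(Z) = 1.203 ⇒ lagging (phase φ = 0.0°).

PF = 1 (lagging, φ = 0.0°)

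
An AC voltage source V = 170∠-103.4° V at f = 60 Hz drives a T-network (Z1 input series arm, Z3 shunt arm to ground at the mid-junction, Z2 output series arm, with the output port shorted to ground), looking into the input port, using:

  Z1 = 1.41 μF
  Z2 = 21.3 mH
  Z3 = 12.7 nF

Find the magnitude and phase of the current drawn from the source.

Step 1 — Angular frequency: ω = 2π·f = 2π·60 = 377 rad/s.
Step 2 — Component impedances:
  Z1: Z = 1/(jωC) = -j/(ω·C) = 0 - j1881 Ω
  Z2: Z = jωL = j·377·0.0213 = 0 + j8.03 Ω
  Z3: Z = 1/(jωC) = -j/(ω·C) = 0 - j2.089e+05 Ω
Step 3 — With the output port shorted to ground, the output series arm Z2 runs from the junction to ground; the shunt arm Z3 also runs from the junction to ground. They appear in parallel: Z3 || Z2 = 0 + j8.03 Ω.
Step 4 — Series with input arm Z1: Z_in = Z1 + (Z3 || Z2) = 0 - j1873 Ω = 1873∠-90.0° Ω.
Step 5 — Source phasor: V = 170∠-103.4° V = -39.4 - j165.4 V.
Step 6 — Ohm's law: I = V / Z_total = (-39.4 - j165.4) / (0 - j1873) = 0.08828 - j0.02103 A.
Step 7 — Convert to polar: |I| = 0.09075 A, ∠I = -13.4°.

I = 0.09075∠-13.4° A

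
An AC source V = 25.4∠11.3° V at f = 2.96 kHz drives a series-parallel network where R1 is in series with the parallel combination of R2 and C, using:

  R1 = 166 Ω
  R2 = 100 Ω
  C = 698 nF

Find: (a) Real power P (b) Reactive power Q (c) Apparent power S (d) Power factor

Step 1 — Angular frequency: ω = 2π·f = 2π·2960 = 1.86e+04 rad/s.
Step 2 — Component impedances:
  R1: Z = R = 166 Ω
  R2: Z = R = 100 Ω
  C: Z = 1/(jωC) = -j/(ω·C) = 0 - j77.03 Ω
Step 3 — Parallel branch: R2 || C = 1/(1/R2 + 1/C) = 37.24 - j48.34 Ω.
Step 4 — Series with R1: Z_total = R1 + (R2 || C) = 203.2 - j48.34 Ω = 208.9∠-13.4° Ω.
Step 5 — Source phasor: V = 25.4∠11.3° V = 24.91 + j4.977 V.
Step 6 — Current: I = V / Z = 0.1105 + j0.05077 A = 0.1216∠24.7° A.
Step 7 — Complex power: S = V·I* = 3.004 - j0.7146 VA.
Step 8 — Real power: P = Re(S) = 3.004 W.
Step 9 — Reactive power: Q = Im(S) = -0.7146 VAR.
Step 10 — Apparent power: |S| = 3.088 VA.
Step 11 — Power factor: PF = P/|S| = 0.9729 (leading).

(a) P = 3.004 W  (b) Q = -0.7146 VAR  (c) S = 3.088 VA  (d) PF = 0.9729 (leading)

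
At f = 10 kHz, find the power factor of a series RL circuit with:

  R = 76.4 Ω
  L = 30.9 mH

Step 1 — Angular frequency: ω = 2π·f = 2π·1e+04 = 6.283e+04 rad/s.
Step 2 — Component impedances:
  R: Z = R = 76.4 Ω
  L: Z = jωL = j·6.283e+04·0.0309 = 0 + j1942 Ω
Step 3 — Series combination: Z_total = R + L = 76.4 + j1942 Ω = 1943∠87.7° Ω.
Step 4 — Power factor: PF = cos(φ) = Re(Z)/|Z| = 76.4/1943 = 0.03932.
Step 5 — Type: Im(Z) = 1942 ⇒ lagging (phase φ = 87.7°).

PF = 0.03932 (lagging, φ = 87.7°)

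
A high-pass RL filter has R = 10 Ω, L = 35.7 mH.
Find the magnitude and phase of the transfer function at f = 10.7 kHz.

Step 1 — Angular frequency: ω = 2π·1.07e+04 = 6.723e+04 rad/s.
Step 2 — Transfer function: H(jω) = jωL/(R + jωL).
Step 3 — Numerator jωL = j·2400; denominator R + jωL = 10 + j2400.
Step 4 — H = 1 + j0.004166.
Step 5 — Magnitude: |H| = 1 (-0.0 dB); phase: φ = 0.2°.

|H| = 1 (-0.0 dB), φ = 0.2°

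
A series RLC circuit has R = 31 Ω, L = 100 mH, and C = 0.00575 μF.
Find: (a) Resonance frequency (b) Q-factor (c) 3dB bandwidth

Step 1 — Resonance: ω₀ = 1/√(LC) = 1/√(0.1·5.75e-09) = 4.17e+04 rad/s.
Step 2 — f₀ = ω₀/(2π) = 6637 Hz.
Step 3 — Series Q: Q = ω₀L/R = 4.17e+04·0.1/31 = 134.5.
Step 4 — Bandwidth: Δω = ω₀/Q = 310 rad/s; BW = Δω/(2π) = 49.34 Hz.

(a) f₀ = 6637 Hz  (b) Q = 134.5  (c) BW = 49.34 Hz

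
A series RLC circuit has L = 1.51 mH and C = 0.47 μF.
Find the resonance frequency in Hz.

Step 1 — Resonance condition Im(Z)=0 gives ω₀ = 1/√(LC).
Step 2 — ω₀ = 1/√(0.00151·4.7e-07) = 3.754e+04 rad/s.
Step 3 — f₀ = ω₀/(2π) = 5974 Hz.

f₀ = 5974 Hz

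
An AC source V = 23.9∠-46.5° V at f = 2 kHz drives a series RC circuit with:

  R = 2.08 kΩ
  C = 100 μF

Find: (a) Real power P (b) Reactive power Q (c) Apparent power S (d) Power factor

Step 1 — Angular frequency: ω = 2π·f = 2π·2000 = 1.257e+04 rad/s.
Step 2 — Component impedances:
  R: Z = R = 2080 Ω
  C: Z = 1/(jωC) = -j/(ω·C) = 0 - j0.7958 Ω
Step 3 — Series combination: Z_total = R + C = 2080 - j0.7958 Ω = 2080∠-0.0° Ω.
Step 4 — Source phasor: V = 23.9∠-46.5° V = 16.45 - j17.34 V.
Step 5 — Current: I = V / Z = 0.007913 - j0.008332 A = 0.01149∠-46.5° A.
Step 6 — Complex power: S = V·I* = 0.2746 - j0.0001051 VA.
Step 7 — Real power: P = Re(S) = 0.2746 W.
Step 8 — Reactive power: Q = Im(S) = -0.0001051 VAR.
Step 9 — Apparent power: |S| = 0.2746 VA.
Step 10 — Power factor: PF = P/|S| = 1 (leading).

(a) P = 0.2746 W  (b) Q = -0.0001051 VAR  (c) S = 0.2746 VA  (d) PF = 1 (leading)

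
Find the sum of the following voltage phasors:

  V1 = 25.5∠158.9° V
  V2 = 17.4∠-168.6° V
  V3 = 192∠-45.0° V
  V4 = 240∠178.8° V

Step 1 — Convert each phasor to rectangular form:
  V1 = 25.5·(cos(158.9°) + j·sin(158.9°)) = -23.79 + j9.18 V
  V2 = 17.4·(cos(-168.6°) + j·sin(-168.6°)) = -17.06 - j3.439 V
  V3 = 192·(cos(-45.0°) + j·sin(-45.0°)) = 135.8 - j135.8 V
  V4 = 240·(cos(178.8°) + j·sin(178.8°)) = -239.9 + j5.026 V
Step 2 — Sum components: V_total = -145 - j125 V.
Step 3 — Convert to polar: |V_total| = 191.5 V, ∠V_total = -139.2°.

V_total = 191.5∠-139.2° V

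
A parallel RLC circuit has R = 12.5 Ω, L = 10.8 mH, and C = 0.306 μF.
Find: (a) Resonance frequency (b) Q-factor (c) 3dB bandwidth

Step 1 — Resonance: ω₀ = 1/√(LC) = 1/√(0.0108·3.06e-07) = 1.74e+04 rad/s.
Step 2 — f₀ = ω₀/(2π) = 2769 Hz.
Step 3 — Parallel Q: Q = R/(ω₀L) = 12.5/(1.74e+04·0.0108) = 0.06654.
Step 4 — Bandwidth: Δω = ω₀/Q = 2.614e+05 rad/s; BW = Δω/(2π) = 4.161e+04 Hz.

(a) f₀ = 2769 Hz  (b) Q = 0.06654  (c) BW = 4.161e+04 Hz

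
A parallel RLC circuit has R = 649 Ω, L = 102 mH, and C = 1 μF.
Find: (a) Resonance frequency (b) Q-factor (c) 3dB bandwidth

Step 1 — Resonance: ω₀ = 1/√(LC) = 1/√(0.102·1e-06) = 3131 rad/s.
Step 2 — f₀ = ω₀/(2π) = 498.3 Hz.
Step 3 — Parallel Q: Q = R/(ω₀L) = 649/(3131·0.102) = 2.032.
Step 4 — Bandwidth: Δω = ω₀/Q = 1541 rad/s; BW = Δω/(2π) = 245.2 Hz.

(a) f₀ = 498.3 Hz  (b) Q = 2.032  (c) BW = 245.2 Hz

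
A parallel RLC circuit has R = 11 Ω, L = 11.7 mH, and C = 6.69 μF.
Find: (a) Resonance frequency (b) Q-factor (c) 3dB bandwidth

Step 1 — Resonance: ω₀ = 1/√(LC) = 1/√(0.0117·6.69e-06) = 3574 rad/s.
Step 2 — f₀ = ω₀/(2π) = 568.9 Hz.
Step 3 — Parallel Q: Q = R/(ω₀L) = 11/(3574·0.0117) = 0.263.
Step 4 — Bandwidth: Δω = ω₀/Q = 1.359e+04 rad/s; BW = Δω/(2π) = 2163 Hz.

(a) f₀ = 568.9 Hz  (b) Q = 0.263  (c) BW = 2163 Hz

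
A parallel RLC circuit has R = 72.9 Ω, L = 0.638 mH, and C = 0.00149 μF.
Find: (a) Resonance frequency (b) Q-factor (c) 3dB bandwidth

Step 1 — Resonance: ω₀ = 1/√(LC) = 1/√(0.000638·1.49e-09) = 1.026e+06 rad/s.
Step 2 — f₀ = ω₀/(2π) = 1.632e+05 Hz.
Step 3 — Parallel Q: Q = R/(ω₀L) = 72.9/(1.026e+06·0.000638) = 0.1114.
Step 4 — Bandwidth: Δω = ω₀/Q = 9.206e+06 rad/s; BW = Δω/(2π) = 1.465e+06 Hz.

(a) f₀ = 1.632e+05 Hz  (b) Q = 0.1114  (c) BW = 1.465e+06 Hz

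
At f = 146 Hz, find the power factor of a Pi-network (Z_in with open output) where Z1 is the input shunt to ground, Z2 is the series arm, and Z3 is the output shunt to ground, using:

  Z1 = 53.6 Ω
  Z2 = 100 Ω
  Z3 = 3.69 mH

Step 1 — Angular frequency: ω = 2π·f = 2π·146 = 917.3 rad/s.
Step 2 — Component impedances:
  Z1: Z = R = 53.6 Ω
  Z2: Z = R = 100 Ω
  Z3: Z = jωL = j·917.3·0.00369 = 0 + j3.385 Ω
Step 3 — With open output, the series arm Z2 and the output shunt Z3 appear in series to ground: Z2 + Z3 = 100 + j3.385 Ω.
Step 4 — Parallel with input shunt Z1: Z_in = Z1 || (Z2 + Z3) = 34.9 + j0.412 Ω = 34.91∠0.7° Ω.
Step 5 — Power factor: PF = cos(φ) = Re(Z)/|Z| = 34.905/34.907 = 0.9999.
Step 6 — Type: Im(Z) = 0.412 ⇒ lagging (phase φ = 0.7°).

PF = 0.9999 (lagging, φ = 0.7°)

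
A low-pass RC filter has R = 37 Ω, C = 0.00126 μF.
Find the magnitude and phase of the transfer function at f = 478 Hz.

Step 1 — Angular frequency: ω = 2π·478 = 3003 rad/s.
Step 2 — Transfer function: H(jω) = 1/(1 + jωRC).
Step 3 — Denominator: 1 + jωRC = 1 + j·3003·37·1.26e-09 = 1 + j0.00014.
Step 4 — H = 1 - j0.00014.
Step 5 — Magnitude: |H| = 1 (-0.0 dB); phase: φ = -0.0°.

|H| = 1 (-0.0 dB), φ = -0.0°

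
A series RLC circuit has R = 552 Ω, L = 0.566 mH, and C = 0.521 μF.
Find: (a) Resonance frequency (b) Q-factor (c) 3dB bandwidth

Step 1 — Resonance: ω₀ = 1/√(LC) = 1/√(0.000566·5.21e-07) = 5.823e+04 rad/s.
Step 2 — f₀ = ω₀/(2π) = 9268 Hz.
Step 3 — Series Q: Q = ω₀L/R = 5.823e+04·0.000566/552 = 0.05971.
Step 4 — Bandwidth: Δω = ω₀/Q = 9.753e+05 rad/s; BW = Δω/(2π) = 1.552e+05 Hz.

(a) f₀ = 9268 Hz  (b) Q = 0.05971  (c) BW = 1.552e+05 Hz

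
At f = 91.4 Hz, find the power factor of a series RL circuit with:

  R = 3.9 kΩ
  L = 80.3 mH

Step 1 — Angular frequency: ω = 2π·f = 2π·91.4 = 574.3 rad/s.
Step 2 — Component impedances:
  R: Z = R = 3900 Ω
  L: Z = jωL = j·574.3·0.0803 = 0 + j46.11 Ω
Step 3 — Series combination: Z_total = R + L = 3900 + j46.11 Ω = 3900∠0.7° Ω.
Step 4 — Power factor: PF = cos(φ) = Re(Z)/|Z| = 3900/3900.3 = 0.9999.
Step 5 — Type: Im(Z) = 46.11 ⇒ lagging (phase φ = 0.7°).

PF = 0.9999 (lagging, φ = 0.7°)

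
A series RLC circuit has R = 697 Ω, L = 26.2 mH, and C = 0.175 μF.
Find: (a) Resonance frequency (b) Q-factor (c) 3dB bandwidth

Step 1 — Resonance: ω₀ = 1/√(LC) = 1/√(0.0262·1.75e-07) = 1.477e+04 rad/s.
Step 2 — f₀ = ω₀/(2π) = 2350 Hz.
Step 3 — Series Q: Q = ω₀L/R = 1.477e+04·0.0262/697 = 0.5551.
Step 4 — Bandwidth: Δω = ω₀/Q = 2.66e+04 rad/s; BW = Δω/(2π) = 4234 Hz.

(a) f₀ = 2350 Hz  (b) Q = 0.5551  (c) BW = 4234 Hz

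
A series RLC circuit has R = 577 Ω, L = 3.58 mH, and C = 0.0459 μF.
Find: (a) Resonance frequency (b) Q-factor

Step 1 — Resonance condition Im(Z)=0 gives ω₀ = 1/√(LC).
Step 2 — ω₀ = 1/√(0.00358·4.59e-08) = 7.801e+04 rad/s.
Step 3 — f₀ = ω₀/(2π) = 1.242e+04 Hz.
Step 4 — Series Q: Q = ω₀L/R = 7.801e+04·0.00358/577 = 0.484.

(a) f₀ = 1.242e+04 Hz  (b) Q = 0.484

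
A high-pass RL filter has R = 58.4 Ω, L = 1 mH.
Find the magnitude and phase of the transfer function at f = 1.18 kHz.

Step 1 — Angular frequency: ω = 2π·1180 = 7414 rad/s.
Step 2 — Transfer function: H(jω) = jωL/(R + jωL).
Step 3 — Numerator jωL = j·7.414; denominator R + jωL = 58.4 + j7.414.
Step 4 — H = 0.01586 + j0.1249.
Step 5 — Magnitude: |H| = 0.1259 (-18.0 dB); phase: φ = 82.8°.

|H| = 0.1259 (-18.0 dB), φ = 82.8°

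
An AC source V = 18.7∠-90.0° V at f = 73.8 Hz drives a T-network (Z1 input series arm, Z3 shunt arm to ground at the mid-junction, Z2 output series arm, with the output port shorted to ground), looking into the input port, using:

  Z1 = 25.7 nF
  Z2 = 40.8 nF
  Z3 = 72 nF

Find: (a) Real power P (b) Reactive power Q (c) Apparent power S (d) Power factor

Step 1 — Angular frequency: ω = 2π·f = 2π·73.8 = 463.7 rad/s.
Step 2 — Component impedances:
  Z1: Z = 1/(jωC) = -j/(ω·C) = 0 - j8.391e+04 Ω
  Z2: Z = 1/(jωC) = -j/(ω·C) = 0 - j5.286e+04 Ω
  Z3: Z = 1/(jωC) = -j/(ω·C) = 0 - j2.995e+04 Ω
Step 3 — With the output port shorted to ground, the output series arm Z2 runs from the junction to ground; the shunt arm Z3 also runs from the junction to ground. They appear in parallel: Z3 || Z2 = 0 - j1.912e+04 Ω.
Step 4 — Series with input arm Z1: Z_in = Z1 + (Z3 || Z2) = 0 - j1.03e+05 Ω = 1.03e+05∠-90.0° Ω.
Step 5 — Source phasor: V = 18.7∠-90.0° V = 0 - j18.7 V.
Step 6 — Current: I = V / Z = 0.0001815 A = 0.0001815∠0.0° A.
Step 7 — Complex power: S = V·I* = 0 - j0.003394 VA.
Step 8 — Real power: P = Re(S) = 0 W.
Step 9 — Reactive power: Q = Im(S) = -0.003394 VAR.
Step 10 — Apparent power: |S| = 0.003394 VA.
Step 11 — Power factor: PF = P/|S| = 0 (leading).

(a) P = 0 W  (b) Q = -0.003394 VAR  (c) S = 0.003394 VA  (d) PF = 0 (leading)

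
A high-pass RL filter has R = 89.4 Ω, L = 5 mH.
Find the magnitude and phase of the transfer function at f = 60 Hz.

Step 1 — Angular frequency: ω = 2π·60 = 377 rad/s.
Step 2 — Transfer function: H(jω) = jωL/(R + jωL).
Step 3 — Numerator jωL = j·1.885; denominator R + jωL = 89.4 + j1.885.
Step 4 — H = 0.0004444 + j0.02108.
Step 5 — Magnitude: |H| = 0.02108 (-33.5 dB); phase: φ = 88.8°.

|H| = 0.02108 (-33.5 dB), φ = 88.8°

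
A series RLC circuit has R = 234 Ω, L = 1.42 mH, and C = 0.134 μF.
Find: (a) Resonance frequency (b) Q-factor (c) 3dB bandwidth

Step 1 — Resonance condition Im(Z)=0 gives ω₀ = 1/√(LC).
Step 2 — ω₀ = 1/√(0.00142·1.34e-07) = 7.249e+04 rad/s.
Step 3 — f₀ = ω₀/(2π) = 1.154e+04 Hz.
Step 4 — Series Q: Q = ω₀L/R = 7.249e+04·0.00142/234 = 0.4399.
Step 5 — 3dB bandwidth: Δω = ω₀/Q = 1.648e+05 rad/s; BW = Δω/(2π) = 2.623e+04 Hz.

(a) f₀ = 1.154e+04 Hz  (b) Q = 0.4399  (c) BW = 2.623e+04 Hz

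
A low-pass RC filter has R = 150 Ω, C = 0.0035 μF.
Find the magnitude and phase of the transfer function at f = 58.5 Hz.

Step 1 — Angular frequency: ω = 2π·58.5 = 367.6 rad/s.
Step 2 — Transfer function: H(jω) = 1/(1 + jωRC).
Step 3 — Denominator: 1 + jωRC = 1 + j·367.6·150·3.5e-09 = 1 + j0.000193.
Step 4 — H = 1 - j0.000193.
Step 5 — Magnitude: |H| = 1 (-0.0 dB); phase: φ = -0.0°.

|H| = 1 (-0.0 dB), φ = -0.0°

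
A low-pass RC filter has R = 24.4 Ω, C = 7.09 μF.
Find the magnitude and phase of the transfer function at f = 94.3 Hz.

Step 1 — Angular frequency: ω = 2π·94.3 = 592.5 rad/s.
Step 2 — Transfer function: H(jω) = 1/(1 + jωRC).
Step 3 — Denominator: 1 + jωRC = 1 + j·592.5·24.4·7.09e-06 = 1 + j0.1025.
Step 4 — H = 0.9896 - j0.1014.
Step 5 — Magnitude: |H| = 0.9948 (-0.0 dB); phase: φ = -5.9°.

|H| = 0.9948 (-0.0 dB), φ = -5.9°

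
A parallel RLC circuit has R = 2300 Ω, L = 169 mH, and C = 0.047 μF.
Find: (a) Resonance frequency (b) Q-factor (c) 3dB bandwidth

Step 1 — Resonance: ω₀ = 1/√(LC) = 1/√(0.169·4.7e-08) = 1.122e+04 rad/s.
Step 2 — f₀ = ω₀/(2π) = 1786 Hz.
Step 3 — Parallel Q: Q = R/(ω₀L) = 2300/(1.122e+04·0.169) = 1.213.
Step 4 — Bandwidth: Δω = ω₀/Q = 9251 rad/s; BW = Δω/(2π) = 1472 Hz.

(a) f₀ = 1786 Hz  (b) Q = 1.213  (c) BW = 1472 Hz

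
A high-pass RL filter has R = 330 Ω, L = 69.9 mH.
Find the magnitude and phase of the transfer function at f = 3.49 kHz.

Step 1 — Angular frequency: ω = 2π·3490 = 2.193e+04 rad/s.
Step 2 — Transfer function: H(jω) = jωL/(R + jωL).
Step 3 — Numerator jωL = j·1533; denominator R + jωL = 330 + j1533.
Step 4 — H = 0.9557 + j0.2058.
Step 5 — Magnitude: |H| = 0.9776 (-0.2 dB); phase: φ = 12.1°.

|H| = 0.9776 (-0.2 dB), φ = 12.1°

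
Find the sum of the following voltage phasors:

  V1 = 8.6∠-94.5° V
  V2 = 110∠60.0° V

Step 1 — Convert each phasor to rectangular form:
  V1 = 8.6·(cos(-94.5°) + j·sin(-94.5°)) = -0.6747 - j8.573 V
  V2 = 110·(cos(60.0°) + j·sin(60.0°)) = 55 + j95.26 V
Step 2 — Sum components: V_total = 54.33 + j86.69 V.
Step 3 — Convert to polar: |V_total| = 102.3 V, ∠V_total = 57.9°.

V_total = 102.3∠57.9° V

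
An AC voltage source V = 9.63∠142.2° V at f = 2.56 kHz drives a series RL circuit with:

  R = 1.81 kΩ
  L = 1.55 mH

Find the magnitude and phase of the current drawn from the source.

Step 1 — Angular frequency: ω = 2π·f = 2π·2560 = 1.608e+04 rad/s.
Step 2 — Component impedances:
  R: Z = R = 1810 Ω
  L: Z = jωL = j·1.608e+04·0.00155 = 0 + j24.93 Ω
Step 3 — Series combination: Z_total = R + L = 1810 + j24.93 Ω = 1810∠0.8° Ω.
Step 4 — Source phasor: V = 9.63∠142.2° V = -7.609 + j5.902 V.
Step 5 — Ohm's law: I = V / Z_total = (-7.609 + j5.902) / (1810 + j24.93) = -0.004158 + j0.003318 A.
Step 6 — Convert to polar: |I| = 0.00532 A, ∠I = 141.4°.

I = 0.00532∠141.4° A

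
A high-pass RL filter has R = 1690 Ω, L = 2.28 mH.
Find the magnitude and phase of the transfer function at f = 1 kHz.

Step 1 — Angular frequency: ω = 2π·1000 = 6283 rad/s.
Step 2 — Transfer function: H(jω) = jωL/(R + jωL).
Step 3 — Numerator jωL = j·14.33; denominator R + jωL = 1690 + j14.33.
Step 4 — H = 7.185e-05 + j0.008476.
Step 5 — Magnitude: |H| = 0.008476 (-41.4 dB); phase: φ = 89.5°.

|H| = 0.008476 (-41.4 dB), φ = 89.5°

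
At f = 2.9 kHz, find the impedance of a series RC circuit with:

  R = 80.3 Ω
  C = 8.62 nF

Step 1 — Angular frequency: ω = 2π·f = 2π·2900 = 1.822e+04 rad/s.
Step 2 — Component impedances:
  R: Z = R = 80.3 Ω
  C: Z = 1/(jωC) = -j/(ω·C) = 0 - j6367 Ω
Step 3 — Series combination: Z_total = R + C = 80.3 - j6367 Ω = 6367∠-89.3° Ω.

Z = 80.3 - j6367 Ω = 6367∠-89.3° Ω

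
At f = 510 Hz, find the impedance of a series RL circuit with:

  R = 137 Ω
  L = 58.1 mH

Step 1 — Angular frequency: ω = 2π·f = 2π·510 = 3204 rad/s.
Step 2 — Component impedances:
  R: Z = R = 137 Ω
  L: Z = jωL = j·3204·0.0581 = 0 + j186.2 Ω
Step 3 — Series combination: Z_total = R + L = 137 + j186.2 Ω = 231.2∠53.7° Ω.

Z = 137 + j186.2 Ω = 231.2∠53.7° Ω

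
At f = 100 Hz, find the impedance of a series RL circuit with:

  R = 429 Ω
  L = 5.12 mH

Step 1 — Angular frequency: ω = 2π·f = 2π·100 = 628.3 rad/s.
Step 2 — Component impedances:
  R: Z = R = 429 Ω
  L: Z = jωL = j·628.3·0.00512 = 0 + j3.217 Ω
Step 3 — Series combination: Z_total = R + L = 429 + j3.217 Ω = 429∠0.4° Ω.

Z = 429 + j3.217 Ω = 429∠0.4° Ω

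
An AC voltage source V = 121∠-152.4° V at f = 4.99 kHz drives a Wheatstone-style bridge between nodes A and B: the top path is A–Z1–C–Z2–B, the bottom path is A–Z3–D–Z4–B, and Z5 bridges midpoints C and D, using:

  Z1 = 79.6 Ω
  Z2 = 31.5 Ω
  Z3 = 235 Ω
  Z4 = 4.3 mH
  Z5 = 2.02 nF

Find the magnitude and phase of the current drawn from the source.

Step 1 — Angular frequency: ω = 2π·f = 2π·4990 = 3.135e+04 rad/s.
Step 2 — Component impedances:
  Z1: Z = R = 79.6 Ω
  Z2: Z = R = 31.5 Ω
  Z3: Z = R = 235 Ω
  Z4: Z = jωL = j·3.135e+04·0.0043 = 0 + j134.8 Ω
  Z5: Z = 1/(jωC) = -j/(ω·C) = 0 - j1.579e+04 Ω
Step 3 — Bridge requires nodal analysis (the Z5 bridge couples midpoints C and D, so the two paths cannot be reduced to a simple series/parallel combination). Setting node B to ground and injecting 1 A at node A, the 3-node admittance system at A, C, D solves to V_A = Z_AB = 80.1 + j12.13 Ω = 81.01∠8.6° Ω.
Step 4 — Source phasor: V = 121∠-152.4° V = -107.2 - j56.06 V.
Step 5 — Ohm's law: I = V / Z_total = (-107.2 - j56.06) / (80.1 + j12.13) = -1.412 - j0.4859 A.
Step 6 — Convert to polar: |I| = 1.494 A, ∠I = -161.0°.

I = 1.494∠-161.0° A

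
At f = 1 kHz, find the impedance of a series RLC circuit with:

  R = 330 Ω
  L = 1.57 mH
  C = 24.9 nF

Step 1 — Angular frequency: ω = 2π·f = 2π·1000 = 6283 rad/s.
Step 2 — Component impedances:
  R: Z = R = 330 Ω
  L: Z = jωL = j·6283·0.00157 = 0 + j9.865 Ω
  C: Z = 1/(jωC) = -j/(ω·C) = 0 - j6392 Ω
Step 3 — Series combination: Z_total = R + L + C = 330 - j6382 Ω = 6390∠-87.0° Ω.

Z = 330 - j6382 Ω = 6390∠-87.0° Ω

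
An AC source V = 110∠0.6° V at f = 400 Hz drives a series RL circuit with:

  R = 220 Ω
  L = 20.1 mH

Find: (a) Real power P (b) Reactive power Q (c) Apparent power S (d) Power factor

Step 1 — Angular frequency: ω = 2π·f = 2π·400 = 2513 rad/s.
Step 2 — Component impedances:
  R: Z = R = 220 Ω
  L: Z = jωL = j·2513·0.0201 = 0 + j50.52 Ω
Step 3 — Series combination: Z_total = R + L = 220 + j50.52 Ω = 225.7∠12.9° Ω.
Step 4 — Source phasor: V = 110∠0.6° V = 110 + j1.152 V.
Step 5 — Current: I = V / Z = 0.4761 - j0.1041 A = 0.4873∠-12.3° A.
Step 6 — Complex power: S = V·I* = 52.25 + j12 VA.
Step 7 — Real power: P = Re(S) = 52.25 W.
Step 8 — Reactive power: Q = Im(S) = 12 VAR.
Step 9 — Apparent power: |S| = 53.6 VA.
Step 10 — Power factor: PF = P/|S| = 0.9746 (lagging).

(a) P = 52.25 W  (b) Q = 12 VAR  (c) S = 53.6 VA  (d) PF = 0.9746 (lagging)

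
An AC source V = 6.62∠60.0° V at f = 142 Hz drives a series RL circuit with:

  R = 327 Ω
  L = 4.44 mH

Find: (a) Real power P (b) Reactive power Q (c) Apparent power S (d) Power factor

Step 1 — Angular frequency: ω = 2π·f = 2π·142 = 892.2 rad/s.
Step 2 — Component impedances:
  R: Z = R = 327 Ω
  L: Z = jωL = j·892.2·0.00444 = 0 + j3.961 Ω
Step 3 — Series combination: Z_total = R + L = 327 + j3.961 Ω = 327∠0.7° Ω.
Step 4 — Source phasor: V = 6.62∠60.0° V = 3.31 + j5.733 V.
Step 5 — Current: I = V / Z = 0.01033 + j0.01741 A = 0.02024∠59.3° A.
Step 6 — Complex power: S = V·I* = 0.134 + j0.001623 VA.
Step 7 — Real power: P = Re(S) = 0.134 W.
Step 8 — Reactive power: Q = Im(S) = 0.001623 VAR.
Step 9 — Apparent power: |S| = 0.134 VA.
Step 10 — Power factor: PF = P/|S| = 0.9999 (lagging).

(a) P = 0.134 W  (b) Q = 0.001623 VAR  (c) S = 0.134 VA  (d) PF = 0.9999 (lagging)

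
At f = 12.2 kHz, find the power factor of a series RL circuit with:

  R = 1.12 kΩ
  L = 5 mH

Step 1 — Angular frequency: ω = 2π·f = 2π·1.22e+04 = 7.665e+04 rad/s.
Step 2 — Component impedances:
  R: Z = R = 1120 Ω
  L: Z = jωL = j·7.665e+04·0.005 = 0 + j383.3 Ω
Step 3 — Series combination: Z_total = R + L = 1120 + j383.3 Ω = 1184∠18.9° Ω.
Step 4 — Power factor: PF = cos(φ) = Re(Z)/|Z| = 1120/1183.8 = 0.9461.
Step 5 — Type: Im(Z) = 383.3 ⇒ lagging (phase φ = 18.9°).

PF = 0.9461 (lagging, φ = 18.9°)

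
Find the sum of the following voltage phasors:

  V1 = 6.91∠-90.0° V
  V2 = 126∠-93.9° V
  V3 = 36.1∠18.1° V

Step 1 — Convert each phasor to rectangular form:
  V1 = 6.91·(cos(-90.0°) + j·sin(-90.0°)) = 0 - j6.91 V
  V2 = 126·(cos(-93.9°) + j·sin(-93.9°)) = -8.57 - j125.7 V
  V3 = 36.1·(cos(18.1°) + j·sin(18.1°)) = 34.31 + j11.22 V
Step 2 — Sum components: V_total = 25.74 - j121.4 V.
Step 3 — Convert to polar: |V_total| = 124.1 V, ∠V_total = -78.0°.

V_total = 124.1∠-78.0° V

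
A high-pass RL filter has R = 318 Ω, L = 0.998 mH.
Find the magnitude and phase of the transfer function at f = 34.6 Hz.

Step 1 — Angular frequency: ω = 2π·34.6 = 217.4 rad/s.
Step 2 — Transfer function: H(jω) = jωL/(R + jωL).
Step 3 — Numerator jωL = j·0.217; denominator R + jωL = 318 + j0.217.
Step 4 — H = 4.655e-07 + j0.0006823.
Step 5 — Magnitude: |H| = 0.0006823 (-63.3 dB); phase: φ = 90.0°.

|H| = 0.0006823 (-63.3 dB), φ = 90.0°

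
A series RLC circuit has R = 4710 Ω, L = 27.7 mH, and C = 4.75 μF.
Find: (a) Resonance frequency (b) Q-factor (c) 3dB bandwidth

Step 1 — Resonance condition Im(Z)=0 gives ω₀ = 1/√(LC).
Step 2 — ω₀ = 1/√(0.0277·4.75e-06) = 2757 rad/s.
Step 3 — f₀ = ω₀/(2π) = 438.8 Hz.
Step 4 — Series Q: Q = ω₀L/R = 2757·0.0277/4710 = 0.01621.
Step 5 — 3dB bandwidth: Δω = ω₀/Q = 1.7e+05 rad/s; BW = Δω/(2π) = 2.706e+04 Hz.

(a) f₀ = 438.8 Hz  (b) Q = 0.01621  (c) BW = 2.706e+04 Hz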